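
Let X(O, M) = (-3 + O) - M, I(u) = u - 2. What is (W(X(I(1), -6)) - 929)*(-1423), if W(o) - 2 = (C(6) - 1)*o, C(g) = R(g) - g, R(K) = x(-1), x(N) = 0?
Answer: 1339043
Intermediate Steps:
I(u) = -2 + u
R(K) = 0
X(O, M) = -3 + O - M
C(g) = -g (C(g) = 0 - g = -g)
W(o) = 2 - 7*o (W(o) = 2 + (-1*6 - 1)*o = 2 + (-6 - 1)*o = 2 - 7*o)
(W(X(I(1), -6)) - 929)*(-1423) = ((2 - 7*(-3 + (-2 + 1) - 1*(-6))) - 929)*(-1423) = ((2 - 7*(-3 - 1 + 6)) - 929)*(-1423) = ((2 - 7*2) - 929)*(-1423) = ((2 - 14) - 929)*(-1423) = (-12 - 929)*(-1423) = -941*(-1423) = 1339043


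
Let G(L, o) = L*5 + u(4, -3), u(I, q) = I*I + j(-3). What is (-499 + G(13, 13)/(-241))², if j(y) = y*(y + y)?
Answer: 14486048164/58081 ≈ 2.4941e+5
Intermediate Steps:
j(y) = 2*y² (j(y) = y*(2*y) = 2*y²)
u(I, q) = 18 + I² (u(I, q) = I*I + 2*(-3)² = I² + 2*9 = I² + 18 = 18 + I²)
G(L, o) = 34 + 5*L (G(L, o) = L*5 + (18 + 4²) = 5*L + (18 + 16) = 5*L + 34 = 34 + 5*L)
(-499 + G(13, 13)/(-241))² = (-499 + (34 + 5*13)/(-241))² = (-499 + (34 + 65)*(-1/241))² = (-499 + 99*(-1/241))² = (-499 - 99/241)² = (-120358/241)² = 14486048164/58081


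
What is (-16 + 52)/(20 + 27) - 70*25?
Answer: -82214/47 ≈ -1749.2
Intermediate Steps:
(-16 + 52)/(20 + 27) - 70*25 = 36/47 - 1750 = -82214/47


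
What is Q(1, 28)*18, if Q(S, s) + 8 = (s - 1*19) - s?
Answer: -486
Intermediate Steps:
Q(S, s) = -27 (Q(S, s) = -8 + ((s - 1*19) - s) = -8 + ((s - 19) - s) = -8 + ((-19 + s) - s) = -8 - 19 = -27)
Q(1, 28)*18 = -27*18 = -486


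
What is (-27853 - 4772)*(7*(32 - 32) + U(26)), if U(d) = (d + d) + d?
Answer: -2544750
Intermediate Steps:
U(d) = 3*d (U(d) = 2*d + d = 3*d)
(-27853 - 4772)*(7*(32 - 32) + U(26)) = (-27853 - 4772)*(7*(32 - 32) + 3*26) = -32625*(7*0 + 78) = -32625*(0 + 78) = -32625*78 = -2544750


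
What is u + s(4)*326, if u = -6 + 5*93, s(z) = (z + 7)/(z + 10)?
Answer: 5006/7 ≈ 715.14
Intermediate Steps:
s(z) = (7 + z)/(10 + z)
u = 459 (u = -6 + 465 = 459)
u + s(4)*326 = 459 + ((7 + 4)/(10 + 4))*326 = 459 + (11/14)*326 = 459 + 1793/7 = 5006/7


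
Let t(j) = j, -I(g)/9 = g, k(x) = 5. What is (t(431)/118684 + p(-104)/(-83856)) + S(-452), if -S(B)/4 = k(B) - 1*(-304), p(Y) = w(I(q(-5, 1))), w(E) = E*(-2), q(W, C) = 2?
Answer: -64068186946/51835237 ≈ -1236.0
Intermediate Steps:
I(g) = -9*g
w(E) = -2*E
p(Y) = 36 (p(Y) = -(-18)*2 = -2*(-18) = 36)
S(B) = -1236 (S(B) = -4*(5 - 1*(-304)) = -4*(5 + 304) = -4*309 = -1236)
(t(431)/118684 + p(-104)/(-83856)) + S(-452) = (431/118684 + 36/(-83856)) - 1236 = (431*(1/118684) + 36*(-1/83856)) - 1236 = (431/118684 - 3/6988) - 1236 = 165986/51835237 - 1236 = -64068186946/51835237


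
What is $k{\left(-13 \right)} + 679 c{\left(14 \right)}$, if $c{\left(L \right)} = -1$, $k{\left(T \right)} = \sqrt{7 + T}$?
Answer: $-679 + i \sqrt{6} \approx -679.0 + 2.4495 i$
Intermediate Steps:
$k{\left(-13 \right)} + 679 c{\left(14 \right)} = \sqrt{7 - 13} + 679 \left(-1\right) = \sqrt{-6} - 679 = i \sqrt{6} - 679 = -679 + i \sqrt{6}$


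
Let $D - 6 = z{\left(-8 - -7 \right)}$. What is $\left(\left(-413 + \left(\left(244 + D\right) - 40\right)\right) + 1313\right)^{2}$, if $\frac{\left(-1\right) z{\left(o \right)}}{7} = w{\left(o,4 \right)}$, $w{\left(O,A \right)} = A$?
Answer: $1170724$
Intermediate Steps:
$z{\left(o \right)} = -28$ ($z{\left(o \right)} = \left(-7\right) 4 = -28$)
$D = -22$ ($D = 6 - 28 = -22$)
$\left(\left(-413 + \left(\left(244 + D\right) - 40\right)\right) + 1313\right)^{2} = \left(\left(-413 + \left(\left(244 - 22\right) - 40\right)\right) + 1313\right)^{2} = \left(\left(-413 + \left(222 - 40\right)\right) + 1313\right)^{2} = \left(\left(-413 + 182\right) + 1313\right)^{2} = \left(-231 + 1313\right)^{2} = 1082^{2} = 1170724$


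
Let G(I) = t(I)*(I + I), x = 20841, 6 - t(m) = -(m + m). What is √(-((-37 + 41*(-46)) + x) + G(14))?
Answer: I*√17966 ≈ 134.04*I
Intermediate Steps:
t(m) = 6 + 2*m (t(m) = 6 - (-1)*(m + m) = 6 - (-1)*2*m = 6 - (-2)*m = 6 + 2*m)
G(I) = 2*I*(6 + 2*I) (G(I) = (6 + 2*I)*(I + I) = (6 + 2*I)*(2*I) = 2*I*(6 + 2*I))
√(-((-37 + 41*(-46)) + x) + G(14)) = √(-((-37 + 41*(-46)) + 20841) + 4*14*(3 + 14)) = √(-((-37 - 1886) + 20841) + 4*14*17) = √(-(-1923 + 20841) + 952) = √(-1*18918 + 952) = √(-18918 + 952) = √(-17966) = I*√17966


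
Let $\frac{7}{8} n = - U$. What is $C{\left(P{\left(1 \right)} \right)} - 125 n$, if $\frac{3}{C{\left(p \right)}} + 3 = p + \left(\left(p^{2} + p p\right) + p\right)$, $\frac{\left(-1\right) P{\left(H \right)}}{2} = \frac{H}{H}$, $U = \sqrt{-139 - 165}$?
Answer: $3 + \frac{4000 i \sqrt{19}}{7} \approx 3.0 + 2490.8 i$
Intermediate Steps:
$U = 4 i \sqrt{19}$ ($U = \sqrt{-304} = 4 i \sqrt{19} \approx 17.436 i$)
$P{\left(H \right)} = -2$ ($P{\left(H \right)} = - 2 \frac{H}{H} = \left(-2\right) 1 = -2$)
$C{\left(p \right)} = \frac{3}{-3 + 2 p + 2 p^{2}}$ ($C{\left(p \right)} = \frac{3}{-3 + \left(p + \left(\left(p^{2} + p p\right) + p\right)\right)} = \frac{3}{-3 + \left(p + \left(\left(p^{2} + p^{2}\right) + p\right)\right)} = \frac{3}{-3 + \left(p + \left(2 p^{2} + p\right)\right)} = \frac{3}{-3 + \left(p + \left(p + 2 p^{2}\right)\right)} = \frac{3}{-3 + \left(2 p + 2 p^{2}\right)} = \frac{3}{-3 + 2 p + 2 p^{2}}$)
$n = - \frac{32 i \sqrt{19}}{7}$ ($n = \frac{8 \left(- 4 i \sqrt{19}\right)}{7} = - \frac{32 i \sqrt{19}}{7} \approx - 19.926 i$)
$C{\left(P{\left(1 \right)} \right)} - 125 n = \frac{3}{-3 + 2 \left(-2\right) + 2 \left(-2\right)^{2}} - 125 \left(- \frac{32 i \sqrt{19}}{7}\right) = \frac{3}{-3 - 4 + 2 \cdot 4} + \frac{4000 i \sqrt{19}}{7} = \frac{3}{-3 - 4 + 8} + \frac{4000 i \sqrt{19}}{7} = \frac{3}{1} + \frac{4000 i \sqrt{19}}{7} = 3 \cdot 1 + \frac{4000 i \sqrt{19}}{7} = 3 + \frac{4000 i \sqrt{19}}{7}$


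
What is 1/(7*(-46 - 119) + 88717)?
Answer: 1/87562 ≈ 1.1420e-5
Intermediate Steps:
1/(7*(-46 - 119) + 88717) = 1/(7*(-165) + 88717) = 1/(-1155 + 88717) = 1/87562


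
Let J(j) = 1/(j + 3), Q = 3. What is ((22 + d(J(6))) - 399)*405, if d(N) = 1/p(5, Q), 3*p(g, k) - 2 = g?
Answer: -1067580/7 ≈ -1.5251e+5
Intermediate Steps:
p(g, k) = ⅔ + g/3
J(j) = 1/(3 + j)
d(N) = 3/7 (d(N) = 1/(⅔ + (⅓)*5) = 1/(⅔ + 5/3) = 1/(7/3) = 3/7)
((22 + d(J(6))) - 399)*405 = ((22 + 3/7) - 399)*405 = (157/7 - 399)*405 = -2636/7*405 = -1067580/7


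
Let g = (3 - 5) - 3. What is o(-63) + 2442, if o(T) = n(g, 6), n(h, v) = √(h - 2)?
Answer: 2442 + I*√7 ≈ 2442.0 + 2.6458*I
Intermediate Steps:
g = -5 (g = -2 - 3 = -5)
n(h, v) = √(-2 + h)
o(T) = I*√7 (o(T) = √(-2 - 5) = √(-7) = I*√7)
o(-63) + 2442 = I*√7 + 2442 = 2442 + I*√7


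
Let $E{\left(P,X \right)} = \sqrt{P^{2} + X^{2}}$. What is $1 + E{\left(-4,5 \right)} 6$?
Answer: $1 + 6 \sqrt{41} \approx 39.419$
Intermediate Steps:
$1 + E{\left(-4,5 \right)} 6 = 1 + \sqrt{\left(-4\right)^{2} + 5^{2}} \cdot 6 = 1 + \sqrt{16 + 25} \cdot 6 = 1 + \sqrt{41} \cdot 6 = 1 + 6 \sqrt{41}$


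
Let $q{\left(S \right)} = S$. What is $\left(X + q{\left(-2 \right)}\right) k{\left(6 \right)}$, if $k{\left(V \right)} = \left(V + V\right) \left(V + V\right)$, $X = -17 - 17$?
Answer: $-5184$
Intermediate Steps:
$X = -34$
$k{\left(V \right)} = 4 V^{2}$ ($k{\left(V \right)} = 2 V 2 V = 4 V^{2}$)
$\left(X + q{\left(-2 \right)}\right) k{\left(6 \right)} = \left(-34 - 2\right) 4 \cdot 6^{2} = - 36 \cdot 4 \cdot 36 = \left(-36\right) 144 = -5184$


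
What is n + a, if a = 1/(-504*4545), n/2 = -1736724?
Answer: -7956557864641/2290680 ≈ -3.4734e+6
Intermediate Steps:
n = -3473448 (n = 2*(-1736724) = -3473448)
a = -1/2290680 (a = 1/(-2290680) = -1/2290680 ≈ -4.3655e-7)
n + a = -3473448 - 1/2290680 = -7956557864641/2290680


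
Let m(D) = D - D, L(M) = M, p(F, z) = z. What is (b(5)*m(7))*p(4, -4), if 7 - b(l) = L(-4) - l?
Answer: 0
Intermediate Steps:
m(D) = 0
b(l) = 11 + l (b(l) = 7 - (-4 - l) = 7 + (4 + l) = 11 + l)
(b(5)*m(7))*p(4, -4) = ((11 + 5)*0)*(-4) = (16*0)*(-4) = 0*(-4) = 0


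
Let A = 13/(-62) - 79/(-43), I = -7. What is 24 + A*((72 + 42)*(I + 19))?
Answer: 2999868/1333 ≈ 2250.5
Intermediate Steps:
A = 4339/2666 (A = 13*(-1/62) - 79*(-1/43) = -13/62 + 79/43 = 4339/2666 ≈ 1.6275)
24 + A*((72 + 42)*(I + 19)) = 24 + 4339*((72 + 42)*(-7 + 19))/2666 = 24 + 4339*(114*12)/2666 = 24 + (4339/2666)*1368 = 24 + 2967876/1333 = 2999868/1333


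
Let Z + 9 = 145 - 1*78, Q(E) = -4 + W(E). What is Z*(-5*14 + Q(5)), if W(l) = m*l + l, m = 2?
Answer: -3422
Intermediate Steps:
W(l) = 3*l (W(l) = 2*l + l = 3*l)
Q(E) = -4 + 3*E
Z = 58 (Z = -9 + (145 - 1*78) = -9 + (145 - 78) = -9 + 67 = 58)
Z*(-5*14 + Q(5)) = 58*(-5*14 + (-4 + 3*5)) = 58*(-70 + (-4 + 15)) = 58*(-70 + 11) = 58*(-59) = -3422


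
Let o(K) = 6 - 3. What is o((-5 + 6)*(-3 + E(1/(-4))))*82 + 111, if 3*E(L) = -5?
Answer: 357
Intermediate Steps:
E(L) = -5/3 (E(L) = (⅓)*(-5) = -5/3)
o(K) = 3
o((-5 + 6)*(-3 + E(1/(-4))))*82 + 111 = 3*82 + 111 = 246 + 111 = 357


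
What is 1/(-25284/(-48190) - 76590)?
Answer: -24095/1845423408 ≈ -1.3057e-5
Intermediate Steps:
1/(-25284/(-48190) - 76590) = 1/(-25284*(-1/48190) - 76590) = 1/(12642/24095 - 76590) = 1/(-1845423408/24095) = -24095/1845423408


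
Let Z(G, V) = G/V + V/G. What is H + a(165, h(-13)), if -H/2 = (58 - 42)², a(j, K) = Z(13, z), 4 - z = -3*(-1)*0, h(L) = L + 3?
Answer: -26439/52 ≈ -508.44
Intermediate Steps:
h(L) = 3 + L
z = 4 (z = 4 - (-3*(-1))*0 = 4 - 3*0 = 4 - 1*0 = 4 + 0 = 4)
a(j, K) = 185/52 (a(j, K) = 13/4 + 4/13 = 185/52)
H = -512 (H = -2*(58 - 42)² = -2*16² = -2*256 = -512)
H + a(165, h(-13)) = -512 + 185/52 = -26439/52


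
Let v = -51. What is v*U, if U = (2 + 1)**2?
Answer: -459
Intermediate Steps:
U = 9 (U = 3**2 = 9)
v*U = -51*9 = -459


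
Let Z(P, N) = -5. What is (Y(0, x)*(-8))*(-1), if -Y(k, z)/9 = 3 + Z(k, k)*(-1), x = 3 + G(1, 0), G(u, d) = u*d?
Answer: -576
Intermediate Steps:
G(u, d) = d*u
x = 3 (x = 3 + 0*1 = 3 + 0 = 3)
Y(k, z) = -72 (Y(k, z) = -9*(3 - 5*(-1)) = -9*(3 + 5) = -9*8 = -72)
(Y(0, x)*(-8))*(-1) = -72*(-8)*(-1) = 576*(-1) = -576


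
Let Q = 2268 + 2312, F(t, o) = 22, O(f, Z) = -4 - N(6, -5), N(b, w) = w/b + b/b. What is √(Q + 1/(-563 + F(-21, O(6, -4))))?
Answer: √1340478439/541 ≈ 67.676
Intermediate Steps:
N(b, w) = 1 + w/b (N(b, w) = w/b + 1 = 1 + w/b)
O(f, Z) = -25/6 (O(f, Z) = -4 - (6 - 5)/6 = -4 - 1/6 = -4 - 1*⅙ = -4 - ⅙ = -25/6)
Q = 4580
√(Q + 1/(-563 + F(-21, O(6, -4)))) = √(4580 + 1/(-563 + 22)) = √(4580 + 1/(-541)) = √(4580 - 1/541) = √(2477779/541) = √1340478439/541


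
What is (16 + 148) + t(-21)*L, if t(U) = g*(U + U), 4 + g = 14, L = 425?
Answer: -178336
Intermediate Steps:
g = 10 (g = -4 + 14 = 10)
t(U) = 20*U (t(U) = 10*(U + U) = 10*(2*U) = 20*U)
(16 + 148) + t(-21)*L = (16 + 148) + (20*(-21))*425 = 164 - 420*425 = 164 - 178500 = -178336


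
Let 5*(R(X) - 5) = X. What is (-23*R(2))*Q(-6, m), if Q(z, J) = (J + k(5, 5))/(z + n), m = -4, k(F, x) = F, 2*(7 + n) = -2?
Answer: 621/70 ≈ 8.8714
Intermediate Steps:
n = -8 (n = -7 + (½)*(-2) = -7 - 1 = -8)
R(X) = 5 + X/5
Q(z, J) = (5 + J)/(-8 + z) (Q(z, J) = (J + 5)/(z - 8) = (5 + J)/(-8 + z))
(-23*R(2))*Q(-6, m) = (-23*(5 + (⅕)*2))*((5 - 4)/(-8 - 6)) = (-23*(5 + ⅖))*(1/(-14)) = (-23*27/5)*(-1/14*1) = -621/5*(-1/14) = 621/70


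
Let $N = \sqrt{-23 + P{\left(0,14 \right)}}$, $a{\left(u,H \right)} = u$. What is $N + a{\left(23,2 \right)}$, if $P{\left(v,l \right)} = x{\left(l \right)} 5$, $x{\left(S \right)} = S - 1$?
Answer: $23 + \sqrt{42} \approx 29.481$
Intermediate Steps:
$x{\left(S \right)} = -1 + S$ ($x{\left(S \right)} = S - 1 = -1 + S$)
$P{\left(v,l \right)} = -5 + 5 l$ ($P{\left(v,l \right)} = \left(-1 + l\right) 5 = -5 + 5 l$)
$N = \sqrt{42}$ ($N = \sqrt{-23 + \left(-5 + 5 \cdot 14\right)} = \sqrt{-23 + \left(-5 + 70\right)} = \sqrt{-23 + 65} = \sqrt{42} \approx 6.4807$)
$N + a{\left(23,2 \right)} = \sqrt{42} + 23 = 23 + \sqrt{42}$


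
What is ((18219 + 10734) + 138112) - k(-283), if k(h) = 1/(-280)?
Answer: 46778201/280 ≈ 1.6707e+5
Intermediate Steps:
k(h) = -1/280
((18219 + 10734) + 138112) - k(-283) = ((18219 + 10734) + 138112) - 1*(-1/280) = (28953 + 138112) + 1/280 = 167065 + 1/280 = 46778201/280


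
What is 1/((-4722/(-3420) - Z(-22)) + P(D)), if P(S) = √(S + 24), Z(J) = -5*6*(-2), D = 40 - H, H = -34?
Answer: -19045410/1084588369 - 2274300*√2/1084588369 ≈ -0.020526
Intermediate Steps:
D = 74 (D = 40 - 1*(-34) = 40 + 34 = 74)
Z(J) = 60 (Z(J) = -30*(-2) = 60)
P(S) = √(24 + S)
1/((-4722/(-3420) - Z(-22)) + P(D)) = 1/((-4722/(-3420) - 1*60) + √(24 + 74)) = 1/((-4722*(-1/3420) - 60) + √98) = 1/((787/570 - 60) + 7*√2) = 1/(-33413/570 + 7*√2)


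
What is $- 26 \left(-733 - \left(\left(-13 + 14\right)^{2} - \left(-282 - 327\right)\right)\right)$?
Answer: $34918$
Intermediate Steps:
$- 26 \left(-733 - \left(\left(-13 + 14\right)^{2} - \left(-282 - 327\right)\right)\right) = - 26 \left(-733 - \left(1^{2} - \left(-282 - 327\right)\right)\right) = - 26 \left(-733 - \left(1 - -609\right)\right) = - 26 \left(-733 - \left(1 + 609\right)\right) = - 26 \left(-733 - 610\right) = \left(-26\right) \left(-1343\right) = 34918$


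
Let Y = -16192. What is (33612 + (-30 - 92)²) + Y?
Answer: 32304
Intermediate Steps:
(33612 + (-30 - 92)²) + Y = (33612 + (-30 - 92)²) - 16192 = (33612 + (-122)²) - 16192 = (33612 + 14884) - 16192 = 48496 - 16192 = 32304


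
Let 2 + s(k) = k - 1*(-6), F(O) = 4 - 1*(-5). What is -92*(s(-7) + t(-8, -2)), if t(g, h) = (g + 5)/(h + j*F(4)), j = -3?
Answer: 7728/29 ≈ 266.48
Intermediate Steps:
F(O) = 9 (F(O) = 4 + 5 = 9)
s(k) = 4 + k (s(k) = -2 + (k - 1*(-6)) = -2 + (k + 6) = -2 + (6 + k) = 4 + k)
t(g, h) = (5 + g)/(-27 + h) (t(g, h) = (g + 5)/(h - 3*9) = (5 + g)/(h - 27) = (5 + g)/(-27 + h))
-92*(s(-7) + t(-8, -2)) = -92*((4 - 7) + (5 - 8)/(-27 - 2)) = -92*(-3 - 3/(-29)) = -92*(-3 - 1/29*(-3)) = -92*(-3 + 3/29) = -92*(-84/29) = 7728/29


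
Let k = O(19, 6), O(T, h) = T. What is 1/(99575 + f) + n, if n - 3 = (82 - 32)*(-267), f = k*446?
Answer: -1442130002/108049 ≈ -13347.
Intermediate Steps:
k = 19
f = 8474 (f = 19*446 = 8474)
n = -13347 (n = 3 + (82 - 32)*(-267) = 3 + 50*(-267) = 3 - 13350 = -13347)
1/(99575 + f) + n = 1/(99575 + 8474) - 13347 = 1/108049 - 13347 = -1442130002/108049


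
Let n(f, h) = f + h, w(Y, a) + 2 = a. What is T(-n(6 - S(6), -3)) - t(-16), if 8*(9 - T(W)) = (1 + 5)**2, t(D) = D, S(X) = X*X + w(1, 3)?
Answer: 41/2 ≈ 20.500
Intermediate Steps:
w(Y, a) = -2 + a
S(X) = 1 + X**2 (S(X) = X*X + (-2 + 3) = X**2 + 1 = 1 + X**2)
T(W) = 9/2 (T(W) = 9 - (1 + 5)**2/8 = 9 - 1/8*6**2 = 9 - 1/8*36 = 9 - 9/2 = 9/2)
T(-n(6 - S(6), -3)) - t(-16) = 9/2 - 1*(-16) = 9/2 + 16 = 41/2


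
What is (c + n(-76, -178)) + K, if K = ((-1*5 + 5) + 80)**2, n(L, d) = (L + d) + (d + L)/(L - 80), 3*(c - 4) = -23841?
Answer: -140039/78 ≈ -1795.4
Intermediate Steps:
c = -7943 (c = 4 + (1/3)*(-23841) = 4 - 7947 = -7943)
n(L, d) = L + d + (L + d)/(-80 + L) (n(L, d) = (L + d) + (L + d)/(-80 + L) = L + d + (L + d)/(-80 + L))
K = 6400 (K = ((-5 + 5) + 80)**2 = (0 + 80)**2 = 80**2 = 6400)
(c + n(-76, -178)) + K = (-7943 + ((-76)**2 - 79*(-76) - 79*(-178) - 76*(-178))/(-80 - 76)) + 6400 = (-7943 + (5776 + 6004 + 14062 + 13528)/(-156)) + 6400 = (-7943 - 1/156*39370) + 6400 = (-7943 - 19685/78) + 6400 = -639239/78 + 6400 = -140039/78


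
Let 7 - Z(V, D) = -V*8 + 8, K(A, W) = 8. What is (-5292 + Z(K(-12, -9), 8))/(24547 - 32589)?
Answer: 5229/8042 ≈ 0.65021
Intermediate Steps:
Z(V, D) = -1 + 8*V (Z(V, D) = 7 - (-V*8 + 8) = 7 - (-8*V + 8) = 7 - (8 - 8*V) = 7 + (-8 + 8*V) = -1 + 8*V)
(-5292 + Z(K(-12, -9), 8))/(24547 - 32589) = (-5292 + (-1 + 8*8))/(24547 - 32589) = (-5292 + (-1 + 64))/(-8042) = (-5292 + 63)*(-1/8042) = -5229*(-1/8042) = 5229/8042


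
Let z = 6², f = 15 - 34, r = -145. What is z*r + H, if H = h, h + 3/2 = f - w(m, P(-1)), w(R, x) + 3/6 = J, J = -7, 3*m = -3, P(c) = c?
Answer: -5233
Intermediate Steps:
m = -1 (m = (⅓)*(-3) = -1)
f = -19
w(R, x) = -15/2 (w(R, x) = -½ - 7 = -15/2)
z = 36
h = -13 (h = -3/2 + (-19 - 1*(-15/2)) = -3/2 + (-19 + 15/2) = -3/2 - 23/2 = -13)
H = -13
z*r + H = 36*(-145) - 13 = -5220 - 13 = -5233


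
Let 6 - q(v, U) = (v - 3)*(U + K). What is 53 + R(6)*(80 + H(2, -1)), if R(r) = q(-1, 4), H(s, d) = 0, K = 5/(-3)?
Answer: 3839/3 ≈ 1279.7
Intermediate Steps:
K = -5/3 (K = 5*(-⅓) = -5/3 ≈ -1.6667)
q(v, U) = 6 - (-3 + v)*(-5/3 + U) (q(v, U) = 6 - (v - 3)*(U - 5/3) = 6 - (-3 + v)*(-5/3 + U))
R(r) = 46/3 (R(r) = 1 + 3*4 + (5/3)*(-1) - 1*4*(-1) = 1 + 12 - 5/3 + 4 = 46/3)
53 + R(6)*(80 + H(2, -1)) = 53 + 46*(80 + 0)/3 = 53 + (46/3)*80 = 53 + 3680/3 = 3839/3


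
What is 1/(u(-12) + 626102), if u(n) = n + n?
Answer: 1/626078 ≈ 1.5972e-6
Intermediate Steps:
u(n) = 2*n
1/(u(-12) + 626102) = 1/(2*(-12) + 626102) = 1/(-24 + 626102) = 1/626078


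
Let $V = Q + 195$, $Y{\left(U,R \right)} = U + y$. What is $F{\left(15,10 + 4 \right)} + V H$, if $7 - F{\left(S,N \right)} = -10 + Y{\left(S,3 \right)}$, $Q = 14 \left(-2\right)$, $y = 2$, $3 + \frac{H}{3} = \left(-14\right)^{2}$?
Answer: $96693$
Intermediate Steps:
$H = 579$ ($H = -9 + 3 \left(-14\right)^{2} = -9 + 3 \cdot 196 = -9 + 588 = 579$)
$Y{\left(U,R \right)} = 2 + U$ ($Y{\left(U,R \right)} = U + 2 = 2 + U$)
$Q = -28$
$F{\left(S,N \right)} = 15 - S$ ($F{\left(S,N \right)} = 7 - \left(-10 + \left(2 + S\right)\right) = 7 - \left(-8 + S\right) = 15 - S$)
$V = 167$ ($V = -28 + 195 = 167$)
$F{\left(15,10 + 4 \right)} + V H = \left(15 - 15\right) + 167 \cdot 579 = \left(15 - 15\right) + 96693 = 0 + 96693 = 96693$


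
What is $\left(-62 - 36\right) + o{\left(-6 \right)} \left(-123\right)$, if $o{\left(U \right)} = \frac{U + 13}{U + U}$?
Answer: $- \frac{105}{4} \approx -26.25$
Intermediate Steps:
$o{\left(U \right)} = \frac{13 + U}{2 U}$
$\left(-62 - 36\right) + o{\left(-6 \right)} \left(-123\right) = \left(-62 - 36\right) + \frac{13 - 6}{2 \left(-6\right)} \left(-123\right) = \left(-62 - 36\right) + \frac{1}{2} \left(- \frac{1}{6}\right) 7 \left(-123\right) = -98 - - \frac{287}{4} = -98 + \frac{287}{4} = - \frac{105}{4}$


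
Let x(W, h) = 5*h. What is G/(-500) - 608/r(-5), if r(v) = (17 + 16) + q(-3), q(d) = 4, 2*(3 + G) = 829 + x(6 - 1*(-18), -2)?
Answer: -638081/37000 ≈ -17.245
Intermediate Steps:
G = 813/2 (G = -3 + (829 + 5*(-2))/2 = -3 + (829 - 10)/2 = -3 + (1/2)*819 = -3 + 819/2 = 813/2 ≈ 406.50)
r(v) = 37 (r(v) = (17 + 16) + 4 = 33 + 4 = 37)
G/(-500) - 608/r(-5) = (813/2)/(-500) - 608/37 = (813/2)*(-1/500) - 608*1/37 = -813/1000 - 608/37 = -638081/37000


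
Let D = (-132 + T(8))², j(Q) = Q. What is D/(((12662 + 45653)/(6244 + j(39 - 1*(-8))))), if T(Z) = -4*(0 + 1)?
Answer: 116358336/58315 ≈ 1995.3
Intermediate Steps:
T(Z) = -4 (T(Z) = -4*1 = -4)
D = 18496 (D = (-132 - 4)² = (-136)² = 18496)
D/(((12662 + 45653)/(6244 + j(39 - 1*(-8))))) = 18496/(((12662 + 45653)/(6244 + (39 - 1*(-8))))) = 18496/((58315/(6244 + (39 + 8)))) = 18496/((58315/(6244 + 47))) = 18496/((58315/6291)) = 18496/((58315*(1/6291))) = 18496/(58315/6291) = 18496*(6291/58315) = 116358336/58315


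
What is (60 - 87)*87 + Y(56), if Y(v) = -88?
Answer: -2437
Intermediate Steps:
(60 - 87)*87 + Y(56) = (60 - 87)*87 - 88 = -27*87 - 88 = -2349 - 88 = -2437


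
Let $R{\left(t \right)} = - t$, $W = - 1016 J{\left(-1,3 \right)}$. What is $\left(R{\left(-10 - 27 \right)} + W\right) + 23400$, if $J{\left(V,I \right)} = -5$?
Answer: $28517$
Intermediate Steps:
$W = 5080$ ($W = \left(-1016\right) \left(-5\right) = 5080$)
$\left(R{\left(-10 - 27 \right)} + W\right) + 23400 = \left(- (-10 - 27) + 5080\right) + 23400 = \left(\left(-1\right) \left(-37\right) + 5080\right) + 23400 = \left(37 + 5080\right) + 23400 = 5117 + 23400 = 28517$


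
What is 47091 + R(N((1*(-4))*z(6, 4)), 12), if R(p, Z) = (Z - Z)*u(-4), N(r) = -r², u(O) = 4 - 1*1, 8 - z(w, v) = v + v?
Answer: 47091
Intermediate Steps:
z(w, v) = 8 - 2*v (z(w, v) = 8 - (v + v) = 8 - 2*v)
u(O) = 3 (u(O) = 4 - 1 = 3)
R(p, Z) = 0 (R(p, Z) = (Z - Z)*3 = 0*3 = 0)
47091 + R(N((1*(-4))*z(6, 4)), 12) = 47091 + 0 = 47091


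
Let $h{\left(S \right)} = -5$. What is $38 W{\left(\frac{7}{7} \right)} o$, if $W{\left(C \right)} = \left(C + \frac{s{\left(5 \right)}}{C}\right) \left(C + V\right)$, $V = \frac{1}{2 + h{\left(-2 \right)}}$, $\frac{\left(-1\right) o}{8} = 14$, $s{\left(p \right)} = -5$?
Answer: $\frac{34048}{3} \approx 11349.0$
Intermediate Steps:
$o = -112$ ($o = \left(-8\right) 14 = -112$)
$V = - \frac{1}{3}$ ($V = \frac{1}{2 - 5} = \frac{1}{-3} = - \frac{1}{3} \approx -0.33333$)
$W{\left(C \right)} = \left(- \frac{1}{3} + C\right) \left(C - \frac{5}{C}\right)$ ($W{\left(C \right)} = \left(C - \frac{5}{C}\right) \left(C - \frac{1}{3}\right) = \left(C - \frac{5}{C}\right) \left(- \frac{1}{3} + C\right) = \left(- \frac{1}{3} + C\right) \left(C - \frac{5}{C}\right)$)
$38 W{\left(\frac{7}{7} \right)} o = 38 \left(-5 + \left(\frac{7}{7}\right)^{2} - \frac{7 \cdot \frac{1}{7}}{3} + \frac{5}{3 \cdot \frac{7}{7}}\right) \left(-112\right) = 38 \left(-5 + \left(7 \cdot \frac{1}{7}\right)^{2} - \frac{7 \cdot \frac{1}{7}}{3} + \frac{5}{3 \cdot 7 \cdot \frac{1}{7}}\right) \left(-112\right) = 38 \left(-5 + 1^{2} - \frac{1}{3} + \frac{5}{3 \cdot 1}\right) \left(-112\right) = 38 \left(-5 + 1 - \frac{1}{3} + \frac{5}{3} \cdot 1\right) \left(-112\right) = 38 \left(-5 + 1 - \frac{1}{3} + \frac{5}{3}\right) \left(-112\right) = 38 \left(- \frac{8}{3}\right) \left(-112\right) = \left(- \frac{304}{3}\right) \left(-112\right) = \frac{34048}{3}$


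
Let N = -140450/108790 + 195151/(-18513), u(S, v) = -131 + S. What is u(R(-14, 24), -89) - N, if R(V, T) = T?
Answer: -158405375/1664487 ≈ -95.168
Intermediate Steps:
N = -19694734/1664487 (N = -140450*1/108790 + 195151*(-1/18513) = -14045/10879 - 17741/1683 = -19694734/1664487 ≈ -11.832)
u(R(-14, 24), -89) - N = (-131 + 24) - 1*(-19694734/1664487) = -107 + 19694734/1664487 = -158405375/1664487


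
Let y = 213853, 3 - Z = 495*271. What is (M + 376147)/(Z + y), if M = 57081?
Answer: 433228/79711 ≈ 5.4350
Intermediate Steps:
Z = -134142 (Z = 3 - 495*271 = 3 - 1*134145 = 3 - 134145 = -134142)
(M + 376147)/(Z + y) = (57081 + 376147)/(-134142 + 213853) = 433228/79711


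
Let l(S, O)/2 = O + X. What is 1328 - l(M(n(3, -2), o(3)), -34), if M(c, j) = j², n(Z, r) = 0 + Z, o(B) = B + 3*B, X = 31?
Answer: 1334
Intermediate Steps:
o(B) = 4*B
n(Z, r) = Z
l(S, O) = 62 + 2*O (l(S, O) = 2*(O + 31) = 2*(31 + O) = 62 + 2*O)
1328 - l(M(n(3, -2), o(3)), -34) = 1328 - (62 + 2*(-34)) = 1328 - (62 - 68) = 1328 - 1*(-6) = 1328 + 6 = 1334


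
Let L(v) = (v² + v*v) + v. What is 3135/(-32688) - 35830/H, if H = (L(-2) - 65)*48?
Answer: 2690585/214288 ≈ 12.556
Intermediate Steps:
L(v) = v + 2*v² (L(v) = (v² + v²) + v = 2*v² + v = v + 2*v²)
H = -2832 (H = (-2*(1 + 2*(-2)) - 65)*48 = (-2*(1 - 4) - 65)*48 = (-2*(-3) - 65)*48 = (6 - 65)*48 = -59*48 = -2832)
3135/(-32688) - 35830/H = 3135/(-32688) - 35830/(-2832) = 3135*(-1/32688) - 35830*(-1/2832) = -1045/10896 + 17915/1416 = 2690585/214288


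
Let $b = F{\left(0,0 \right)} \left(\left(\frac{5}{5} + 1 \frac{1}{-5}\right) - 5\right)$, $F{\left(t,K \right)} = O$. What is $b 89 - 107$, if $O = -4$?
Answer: $\frac{6941}{5} \approx 1388.2$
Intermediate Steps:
$F{\left(t,K \right)} = -4$
$b = \frac{84}{5}$ ($b = - 4 \left(\left(\frac{5}{5} + 1 \frac{1}{-5}\right) - 5\right) = - 4 \left(\left(5 \cdot \frac{1}{5} + 1 \left(- \frac{1}{5}\right)\right) - 5\right) = - 4 \left(\left(1 - \frac{1}{5}\right) - 5\right) = - 4 \left(\frac{4}{5} - 5\right) = \left(-4\right) \left(- \frac{21}{5}\right) = \frac{84}{5} \approx 16.8$)
$b 89 - 107 = \frac{84}{5} \cdot 89 - 107 = \frac{7476}{5} - 107 = \frac{6941}{5}$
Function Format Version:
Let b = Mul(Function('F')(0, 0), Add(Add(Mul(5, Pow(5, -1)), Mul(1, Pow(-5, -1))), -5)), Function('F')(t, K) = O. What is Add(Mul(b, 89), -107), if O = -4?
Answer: Rational(6941, 5) ≈ 1388.2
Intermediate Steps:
Function('F')(t, K) = -4
b = Rational(84, 5) (b = Mul(-4, Add(Add(Mul(5, Pow(5, -1)), Mul(1, Pow(-5, -1))), -5)) = Mul(-4, Add(Add(Mul(5, Rational(1, 5)), Mul(1, Rational(-1, 5))), -5)) = Mul(-4, Add(Add(1, Rational(-1, 5)), -5)) = Mul(-4, Add(Rational(4, 5), -5)) = Mul(-4, Rational(-21, 5)) = Rational(84, 5) ≈ 16.800)
Add(Mul(b, 89), -107) = Add(Mul(Rational(84, 5), 89), -107) = Add(Rational(7476, 5), -107) = Rational(6941, 5)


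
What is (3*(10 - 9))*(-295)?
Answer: -885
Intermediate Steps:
(3*(10 - 9))*(-295) = (3*1)*(-295) = 3*(-295) = -885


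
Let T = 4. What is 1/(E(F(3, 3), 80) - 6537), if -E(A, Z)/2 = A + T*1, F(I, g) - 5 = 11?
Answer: -1/6577 ≈ -0.00015204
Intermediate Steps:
F(I, g) = 16 (F(I, g) = 5 + 11 = 16)
E(A, Z) = -8 - 2*A (E(A, Z) = -2*(A + 4*1) = -2*(A + 4) = -2*(4 + A) = -8 - 2*A)
1/(E(F(3, 3), 80) - 6537) = 1/((-8 - 2*16) - 6537) = 1/((-8 - 32) - 6537) = 1/(-40 - 6537) = 1/(-6577) = -1/6577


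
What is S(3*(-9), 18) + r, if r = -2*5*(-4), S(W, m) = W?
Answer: 13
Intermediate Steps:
r = 40 (r = -10*(-4) = 40)
S(3*(-9), 18) + r = 3*(-9) + 40 = -27 + 40 = 13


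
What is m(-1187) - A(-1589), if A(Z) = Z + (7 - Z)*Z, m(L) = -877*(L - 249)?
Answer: 3797005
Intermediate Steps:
m(L) = 218373 - 877*L (m(L) = -877*(-249 + L) = 218373 - 877*L)
A(Z) = Z + Z*(7 - Z)
m(-1187) - A(-1589) = (218373 - 877*(-1187)) - (-1589)*(8 - 1*(-1589)) = (218373 + 1040999) - (-1589)*(8 + 1589) = 1259372 - (-1589)*1597 = 1259372 - 1*(-2537633) = 1259372 + 2537633 = 3797005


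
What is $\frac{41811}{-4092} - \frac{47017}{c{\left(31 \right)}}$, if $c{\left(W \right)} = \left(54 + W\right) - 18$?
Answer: $- \frac{5914997}{8308} \approx -711.96$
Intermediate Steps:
$c{\left(W \right)} = 36 + W$
$\frac{41811}{-4092} - \frac{47017}{c{\left(31 \right)}} = \frac{41811}{-4092} - \frac{47017}{36 + 31} = 41811 \left(- \frac{1}{4092}\right) - \frac{47017}{67} = - \frac{1267}{124} - \frac{47017}{67} = - \frac{5914997}{8308}$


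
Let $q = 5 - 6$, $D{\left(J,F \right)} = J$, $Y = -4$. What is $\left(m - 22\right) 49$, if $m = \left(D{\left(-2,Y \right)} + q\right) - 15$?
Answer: $-1960$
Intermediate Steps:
$q = -1$
$m = -18$ ($m = \left(-2 - 1\right) - 15 = -3 - 15 = -18$)
$\left(m - 22\right) 49 = \left(-18 - 22\right) 49 = \left(-40\right) 49 = -1960$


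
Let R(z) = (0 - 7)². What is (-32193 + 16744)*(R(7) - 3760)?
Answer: 57331239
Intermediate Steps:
R(z) = 49 (R(z) = (-7)² = 49)
(-32193 + 16744)*(R(7) - 3760) = (-32193 + 16744)*(49 - 3760) = -15449*(-3711) = 57331239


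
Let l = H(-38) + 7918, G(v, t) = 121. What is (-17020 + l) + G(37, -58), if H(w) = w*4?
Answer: -9133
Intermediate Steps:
H(w) = 4*w
l = 7766 (l = 4*(-38) + 7918 = -152 + 7918 = 7766)
(-17020 + l) + G(37, -58) = (-17020 + 7766) + 121 = -9254 + 121 = -9133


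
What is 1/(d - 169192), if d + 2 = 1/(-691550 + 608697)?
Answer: -82853/14018230483 ≈ -5.9104e-6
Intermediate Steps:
d = -165707/82853 (d = -2 + 1/(-691550 + 608697) = -2 + 1/(-82853) = -2 - 1/82853 = -165707/82853 ≈ -2.0000)
1/(d - 169192) = 1/(-165707/82853 - 169192) = 1/(-14018230483/82853) = -82853/14018230483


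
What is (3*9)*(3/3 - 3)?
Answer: -54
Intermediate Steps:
(3*9)*(3/3 - 3) = 27*(3*(1/3) - 3) = 27*(1 - 3) = 27*(-2) = -54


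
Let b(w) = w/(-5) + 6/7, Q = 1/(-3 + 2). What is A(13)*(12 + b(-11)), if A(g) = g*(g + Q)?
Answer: 82212/35 ≈ 2348.9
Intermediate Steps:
Q = -1 (Q = 1/(-1) = -1)
b(w) = 6/7 - w/5 (b(w) = w*(-⅕) + 6*(⅐) = -w/5 + 6/7 = 6/7 - w/5)
A(g) = g*(-1 + g) (A(g) = g*(g - 1) = g*(-1 + g))
A(13)*(12 + b(-11)) = (13*(-1 + 13))*(12 + (6/7 - ⅕*(-11))) = (13*12)*(12 + (6/7 + 11/5)) = 156*(12 + 107/35) = 156*(527/35) = 82212/35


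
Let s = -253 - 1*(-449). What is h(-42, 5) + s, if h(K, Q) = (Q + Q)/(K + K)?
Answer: 8227/42 ≈ 195.88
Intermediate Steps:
h(K, Q) = Q/K (h(K, Q) = (2*Q)/((2*K)) = (2*Q)*(1/(2*K)) = Q/K)
s = 196 (s = -253 + 449 = 196)
h(-42, 5) + s = 5/(-42) + 196 = 5*(-1/42) + 196 = -5/42 + 196 = 8227/42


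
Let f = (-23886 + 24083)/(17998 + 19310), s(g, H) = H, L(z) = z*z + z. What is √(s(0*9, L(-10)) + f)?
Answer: √31319291859/18654 ≈ 9.4871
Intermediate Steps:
L(z) = z + z² (L(z) = z² + z = z + z²)
f = 197/37308 ≈ 0.0052804
√(s(0*9, L(-10)) + f) = √(-10*(1 - 10) + 197/37308) = √(-10*(-9) + 197/37308) = √(90 + 197/37308) = √(3357917/37308) = √31319291859/18654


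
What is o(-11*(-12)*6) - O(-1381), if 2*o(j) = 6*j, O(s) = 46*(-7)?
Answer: 2698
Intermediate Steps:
O(s) = -322
o(j) = 3*j (o(j) = (6*j)/2 = 3*j)
o(-11*(-12)*6) - O(-1381) = 3*(-11*(-12)*6) - 1*(-322) = 3*(132*6) + 322 = 3*792 + 322 = 2376 + 322 = 2698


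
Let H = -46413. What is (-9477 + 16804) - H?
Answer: 53740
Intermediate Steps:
(-9477 + 16804) - H = (-9477 + 16804) - 1*(-46413) = 7327 + 46413 = 53740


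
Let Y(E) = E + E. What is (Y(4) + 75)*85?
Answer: 7055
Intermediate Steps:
Y(E) = 2*E
(Y(4) + 75)*85 = (2*4 + 75)*85 = (8 + 75)*85 = 83*85 = 7055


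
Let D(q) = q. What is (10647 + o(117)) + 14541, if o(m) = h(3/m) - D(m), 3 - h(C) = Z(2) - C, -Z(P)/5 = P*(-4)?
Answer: 976327/39 ≈ 25034.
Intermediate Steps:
Z(P) = 20*P (Z(P) = -5*P*(-4) = -(-20)*P = 20*P)
h(C) = -37 + C (h(C) = 3 - (20*2 - C) = 3 - (40 - C) = 3 + (-40 + C) = -37 + C)
o(m) = -37 - m + 3/m (o(m) = (-37 + 3/m) - m = -37 - m + 3/m)
(10647 + o(117)) + 14541 = (10647 + (-37 - 1*117 + 3/117)) + 14541 = (10647 + (-37 - 117 + 3*(1/117))) + 14541 = (10647 + (-37 - 117 + 1/39)) + 14541 = (10647 - 6005/39) + 14541 = 409228/39 + 14541 = 976327/39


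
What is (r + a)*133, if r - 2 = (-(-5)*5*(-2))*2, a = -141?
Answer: -31787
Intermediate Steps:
r = -98 (r = 2 + (-(-5)*5*(-2))*2 = 2 + (-5*(-5)*(-2))*2 = 2 + (25*(-2))*2 = 2 - 50*2 = 2 - 100 = -98)
(r + a)*133 = (-98 - 141)*133 = -239*133 = -31787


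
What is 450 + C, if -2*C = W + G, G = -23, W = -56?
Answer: 979/2 ≈ 489.50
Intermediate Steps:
C = 79/2 (C = -(-56 - 23)/2 = -½*(-79) = 79/2 ≈ 39.500)
450 + C = 450 + 79/2 = 979/2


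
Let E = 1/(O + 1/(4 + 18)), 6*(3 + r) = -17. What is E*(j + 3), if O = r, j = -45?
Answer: 1386/191 ≈ 7.2565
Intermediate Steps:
r = -35/6 (r = -3 + (1/6)*(-17) = -3 - 17/6 = -35/6 ≈ -5.8333)
O = -35/6 ≈ -5.8333
E = -33/191 (E = 1/(-35/6 + 1/(4 + 18)) = 1/(-35/6 + 1/22) = 1/(-191/33) = -33/191 ≈ -0.17277)
E*(j + 3) = -33*(-45 + 3)/191 = -33/191*(-42) = 1386/191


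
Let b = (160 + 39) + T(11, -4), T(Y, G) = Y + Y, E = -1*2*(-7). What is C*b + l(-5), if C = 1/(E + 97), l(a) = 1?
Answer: 332/111 ≈ 2.9910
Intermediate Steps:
E = 14 (E = -2*(-7) = 14)
T(Y, G) = 2*Y
b = 221 (b = (160 + 39) + 2*11 = 199 + 22 = 221)
C = 1/111 (C = 1/(14 + 97) = 1/111 ≈ 0.0090090)
C*b + l(-5) = (1/111)*221 + 1 = 221/111 + 1 = 332/111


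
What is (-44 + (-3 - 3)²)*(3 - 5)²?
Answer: -32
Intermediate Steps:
(-44 + (-3 - 3)²)*(3 - 5)² = (-44 + (-6)²)*(-2)² = (-44 + 36)*4 = -8*4 = -32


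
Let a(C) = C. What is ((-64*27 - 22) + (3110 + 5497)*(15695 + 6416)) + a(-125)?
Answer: 190307502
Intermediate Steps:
((-64*27 - 22) + (3110 + 5497)*(15695 + 6416)) + a(-125) = ((-64*27 - 22) + (3110 + 5497)*(15695 + 6416)) - 125 = ((-1728 - 22) + 8607*22111) - 125 = (-1750 + 190309377) - 125 = 190307627 - 125 = 190307502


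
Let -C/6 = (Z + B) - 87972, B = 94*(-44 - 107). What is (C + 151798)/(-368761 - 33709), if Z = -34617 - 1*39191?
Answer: -603821/201235 ≈ -3.0006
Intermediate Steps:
B = -14194 (B = 94*(-151) = -14194)
Z = -73808 (Z = -34617 - 39191 = -73808)
C = 1055844 (C = -6*((-73808 - 14194) - 87972) = -6*(-88002 - 87972) = -6*(-175974) = 1055844)
(C + 151798)/(-368761 - 33709) = (1055844 + 151798)/(-368761 - 33709) = 1207642/(-402470) = 1207642*(-1/402470) = -603821/201235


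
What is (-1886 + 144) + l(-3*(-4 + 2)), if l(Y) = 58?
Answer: -1684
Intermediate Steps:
(-1886 + 144) + l(-3*(-4 + 2)) = (-1886 + 144) + 58 = -1742 + 58 = -1684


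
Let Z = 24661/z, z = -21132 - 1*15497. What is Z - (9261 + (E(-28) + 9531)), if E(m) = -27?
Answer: -687367846/36629 ≈ -18766.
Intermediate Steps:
z = -36629 (z = -21132 - 15497 = -36629)
Z = -24661/36629 (Z = 24661/(-36629) = 24661*(-1/36629) = -24661/36629 ≈ -0.67326)
Z - (9261 + (E(-28) + 9531)) = -24661/36629 - (9261 + (-27 + 9531)) = -24661/36629 - (9261 + 9504) = -24661/36629 - 1*18765 = -24661/36629 - 18765 = -687367846/36629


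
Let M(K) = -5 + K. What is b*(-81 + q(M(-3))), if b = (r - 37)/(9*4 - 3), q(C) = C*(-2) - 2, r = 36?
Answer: 67/33 ≈ 2.0303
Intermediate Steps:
q(C) = -2 - 2*C (q(C) = -2*C - 2 = -2 - 2*C)
b = -1/33 (b = (36 - 37)/(9*4 - 3) = -1/(36 - 3) = -1/33 ≈ -0.030303)
b*(-81 + q(M(-3))) = -(-81 + (-2 - 2*(-5 - 3)))/33 = -(-81 + (-2 - 2*(-8)))/33 = -(-81 + (-2 + 16))/33 = -(-81 + 14)/33 = -1/33*(-67) = 67/33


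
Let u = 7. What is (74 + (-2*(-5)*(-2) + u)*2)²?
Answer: 2304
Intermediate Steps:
(74 + (-2*(-5)*(-2) + u)*2)² = (74 + (-2*(-5)*(-2) + 7)*2)² = (74 + (10*(-2) + 7)*2)² = (74 + (-20 + 7)*2)² = (74 - 13*2)² = (74 - 26)² = 48² = 2304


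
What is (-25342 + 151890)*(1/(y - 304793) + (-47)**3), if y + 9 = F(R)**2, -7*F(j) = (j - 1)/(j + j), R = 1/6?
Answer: -784914878821799076/59741167 ≈ -1.3139e+10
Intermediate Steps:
R = 1/6 ≈ 0.16667
F(j) = -(-1 + j)/(14*j) (F(j) = -(j - 1)/(7*(j + j)) = -(-1 + j)/(7*(2*j)) = -(-1 + j)*1/(2*j)/7 = -(-1 + j)/(14*j))
y = -1739/196 (y = -9 + ((1 - 1*1/6)/(14*(1/6)))**2 = -9 + ((1/14)*6*(1 - 1/6))**2 = -9 + ((1/14)*6*(5/6))**2 = -9 + (5/14)**2 = -9 + 25/196 = -1739/196 ≈ -8.8725)
(-25342 + 151890)*(1/(y - 304793) + (-47)**3) = (-25342 + 151890)*(1/(-1739/196 - 304793) + (-47)**3) = 126548*(1/(-59741167/196) - 103823) = 126548*(-196/59741167 - 103823) = 126548*(-6202507181637/59741167) = -784914878821799076/59741167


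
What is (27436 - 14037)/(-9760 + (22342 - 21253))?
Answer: -13399/8671 ≈ -1.5453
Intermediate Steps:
(27436 - 14037)/(-9760 + (22342 - 21253)) = 13399/(-9760 + 1089) = 13399/(-8671) = 13399*(-1/8671) = -13399/8671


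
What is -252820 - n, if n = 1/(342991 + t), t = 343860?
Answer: -173649669821/686851 ≈ -2.5282e+5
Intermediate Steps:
n = 1/686851 (n = 1/(342991 + 343860) = 1/686851 ≈ 1.4559e-6)
-252820 - n = -252820 - 1*1/686851 = -252820 - 1/686851 = -173649669821/686851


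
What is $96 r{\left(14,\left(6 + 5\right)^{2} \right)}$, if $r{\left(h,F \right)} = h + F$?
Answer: $12960$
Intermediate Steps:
$r{\left(h,F \right)} = F + h$
$96 r{\left(14,\left(6 + 5\right)^{2} \right)} = 96 \left(\left(6 + 5\right)^{2} + 14\right) = 96 \left(11^{2} + 14\right) = 96 \left(121 + 14\right) = 96 \cdot 135 = 12960$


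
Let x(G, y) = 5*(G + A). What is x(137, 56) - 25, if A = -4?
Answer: 640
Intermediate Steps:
x(G, y) = -20 + 5*G (x(G, y) = 5*(G - 4) = 5*(-4 + G) = -20 + 5*G)
x(137, 56) - 25 = (-20 + 5*137) - 25 = (-20 + 685) - 25 = 665 - 25 = 640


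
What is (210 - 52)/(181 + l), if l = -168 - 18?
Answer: -158/5 ≈ -31.600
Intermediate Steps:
l = -186
(210 - 52)/(181 + l) = (210 - 52)/(181 - 186) = 158/(-5) = 158*(-⅕) = -158/5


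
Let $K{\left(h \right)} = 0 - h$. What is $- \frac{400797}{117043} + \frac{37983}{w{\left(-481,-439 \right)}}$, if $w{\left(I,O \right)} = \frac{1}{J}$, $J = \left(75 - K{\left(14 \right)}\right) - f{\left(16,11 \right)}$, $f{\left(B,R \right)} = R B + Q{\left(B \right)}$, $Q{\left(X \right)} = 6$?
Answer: $- \frac{413445317814}{117043} \approx -3.5324 \cdot 10^{6}$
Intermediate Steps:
$K{\left(h \right)} = - h$
$f{\left(B,R \right)} = 6 + B R$ ($f{\left(B,R \right)} = R B + 6 = B R + 6 = 6 + B R$)
$J = -93$ ($J = \left(75 - \left(-1\right) 14\right) - \left(6 + 16 \cdot 11\right) = \left(75 - -14\right) - \left(6 + 176\right) = \left(75 + 14\right) - 182 = 89 - 182 = -93$)
$w{\left(I,O \right)} = - \frac{1}{93}$ ($w{\left(I,O \right)} = \frac{1}{-93} = - \frac{1}{93}$)
$- \frac{400797}{117043} + \frac{37983}{w{\left(-481,-439 \right)}} = - \frac{400797}{117043} + \frac{37983}{- \frac{1}{93}} = \left(-400797\right) \frac{1}{117043} + 37983 \left(-93\right) = - \frac{400797}{117043} - 3532419 = - \frac{413445317814}{117043}$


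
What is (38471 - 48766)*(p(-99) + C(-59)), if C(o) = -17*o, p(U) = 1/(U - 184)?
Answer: -2922215160/283 ≈ -1.0326e+7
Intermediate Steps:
p(U) = 1/(-184 + U)
(38471 - 48766)*(p(-99) + C(-59)) = (38471 - 48766)*(1/(-184 - 99) - 17*(-59)) = -10295*(1/(-283) + 1003) = -10295*(-1/283 + 1003) = -10295*283848/283 = -2922215160/283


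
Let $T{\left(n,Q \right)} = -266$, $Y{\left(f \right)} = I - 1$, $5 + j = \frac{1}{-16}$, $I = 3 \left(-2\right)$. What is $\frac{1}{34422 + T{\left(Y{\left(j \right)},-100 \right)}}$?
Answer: $\frac{1}{34156} \approx 2.9277 \cdot 10^{-5}$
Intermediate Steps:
$I = -6$
$j = - \frac{81}{16}$ ($j = -5 + \frac{1}{-16} = -5 - \frac{1}{16} = - \frac{81}{16} \approx -5.0625$)
$Y{\left(f \right)} = -7$ ($Y{\left(f \right)} = -6 - 1 = -7$)
$\frac{1}{34422 + T{\left(Y{\left(j \right)},-100 \right)}} = \frac{1}{34422 - 266} = \frac{1}{34156}$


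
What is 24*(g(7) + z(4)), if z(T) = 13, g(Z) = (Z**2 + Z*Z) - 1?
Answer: 2640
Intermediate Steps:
g(Z) = -1 + 2*Z**2 (g(Z) = (Z**2 + Z**2) - 1 = 2*Z**2 - 1 = -1 + 2*Z**2)
24*(g(7) + z(4)) = 24*((-1 + 2*7**2) + 13) = 24*((-1 + 2*49) + 13) = 24*((-1 + 98) + 13) = 24*(97 + 13) = 24*110 = 2640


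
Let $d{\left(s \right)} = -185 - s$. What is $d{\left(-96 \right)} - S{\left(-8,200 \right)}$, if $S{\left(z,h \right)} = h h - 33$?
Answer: $-40056$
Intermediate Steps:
$S{\left(z,h \right)} = -33 + h^{2}$ ($S{\left(z,h \right)} = h^{2} - 33 = -33 + h^{2}$)
$d{\left(-96 \right)} - S{\left(-8,200 \right)} = \left(-185 - -96\right) - \left(-33 + 200^{2}\right) = \left(-185 + 96\right) - \left(-33 + 40000\right) = -89 - 39967 = -40056$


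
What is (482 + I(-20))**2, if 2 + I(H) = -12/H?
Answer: 5774409/25 ≈ 2.3098e+5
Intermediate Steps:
I(H) = -2 - 12/H
(482 + I(-20))**2 = (482 + (-2 - 12/(-20)))**2 = (482 + (-2 - 12*(-1/20)))**2 = (482 + (-2 + 3/5))**2 = (482 - 7/5)**2 = (2403/5)**2 = 5774409/25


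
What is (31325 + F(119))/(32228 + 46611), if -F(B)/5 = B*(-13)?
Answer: 39060/78839 ≈ 0.49544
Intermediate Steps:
F(B) = 65*B (F(B) = -5*B*(-13) = -(-65)*B = 65*B)
(31325 + F(119))/(32228 + 46611) = (31325 + 65*119)/(32228 + 46611) = (31325 + 7735)/78839 = 39060*(1/78839) = 39060/78839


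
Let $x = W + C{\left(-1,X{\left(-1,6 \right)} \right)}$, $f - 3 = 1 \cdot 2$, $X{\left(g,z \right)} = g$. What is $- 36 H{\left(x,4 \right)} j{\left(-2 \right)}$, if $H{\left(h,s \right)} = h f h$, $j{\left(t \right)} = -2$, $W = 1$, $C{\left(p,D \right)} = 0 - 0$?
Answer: $360$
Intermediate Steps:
$C{\left(p,D \right)} = 0$ ($C{\left(p,D \right)} = 0 + 0 = 0$)
$f = 5$ ($f = 3 + 1 \cdot 2 = 3 + 2 = 5$)
$x = 1$ ($x = 1 + 0 = 1$)
$H{\left(h,s \right)} = 5 h^{2}$ ($H{\left(h,s \right)} = h 5 h = 5 h h = 5 h^{2}$)
$- 36 H{\left(x,4 \right)} j{\left(-2 \right)} = - 36 \cdot 5 \cdot 1^{2} \left(-2\right) = - 36 \cdot 5 \cdot 1 \left(-2\right) = \left(-36\right) 5 \left(-2\right) = \left(-180\right) \left(-2\right) = 360$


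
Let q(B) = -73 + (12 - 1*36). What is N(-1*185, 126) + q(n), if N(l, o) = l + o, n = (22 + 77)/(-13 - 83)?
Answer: -156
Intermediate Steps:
n = -33/32 (n = 99/(-96) = 99*(-1/96) = -33/32 ≈ -1.0313)
q(B) = -97 (q(B) = -73 + (12 - 36) = -73 - 24 = -97)
N(-1*185, 126) + q(n) = (-1*185 + 126) - 97 = (-185 + 126) - 97 = -59 - 97 = -156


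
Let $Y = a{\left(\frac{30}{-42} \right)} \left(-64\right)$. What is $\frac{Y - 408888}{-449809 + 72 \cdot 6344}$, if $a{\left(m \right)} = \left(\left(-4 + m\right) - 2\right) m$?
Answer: $- \frac{20050552}{340991} \approx -58.801$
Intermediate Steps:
$a{\left(m \right)} = m \left(-6 + m\right)$ ($a{\left(m \right)} = \left(-6 + m\right) m = m \left(-6 + m\right)$)
$Y = - \frac{15040}{49}$ ($Y = \frac{30}{-42} \left(-6 + \frac{30}{-42}\right) \left(-64\right) = 30 \left(- \frac{1}{42}\right) \left(-6 + 30 \left(- \frac{1}{42}\right)\right) \left(-64\right) = - \frac{5 \left(-6 - \frac{5}{7}\right)}{7} \left(-64\right) = \left(- \frac{5}{7}\right) \left(- \frac{47}{7}\right) \left(-64\right) = \frac{235}{49} \left(-64\right) = - \frac{15040}{49} \approx -306.94$)
$\frac{Y - 408888}{-449809 + 72 \cdot 6344} = \frac{- \frac{15040}{49} - 408888}{-449809 + 72 \cdot 6344} = - \frac{20050552}{49 \left(-449809 + 456768\right)} = - \frac{20050552}{49 \cdot 6959} = \left(- \frac{20050552}{49}\right) \frac{1}{6959} = - \frac{20050552}{340991}$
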